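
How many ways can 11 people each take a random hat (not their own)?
Using D(n) = (n-1)[D(n-1) + D(n-2)]:
D(11) = (11-1) × [D(10) + D(9)]
      = 10 × [1334961 + 133496]
      = 10 × 1468457
      = 14,684,570

Answer: 14,684,570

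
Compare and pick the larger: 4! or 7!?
7!

4!=24, 7!=5,040. 7! > 4!.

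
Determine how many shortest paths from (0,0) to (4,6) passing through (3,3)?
To (3,3): C(6,3)=20. From there: C(4,1)=4. Total: 80.

Answer: 80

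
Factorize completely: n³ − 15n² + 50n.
n(n − 5)(n − 10)

Solution: n³ − 15n² + 50n = n(n² − 15n + 50) = n(n − 5)(n − 10).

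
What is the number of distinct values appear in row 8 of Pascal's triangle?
Row 8 has entries C(8,0)..C(8,8); by symmetry C(8,k)=C(8,8-k), giving 5 distinct values.

Answer: 5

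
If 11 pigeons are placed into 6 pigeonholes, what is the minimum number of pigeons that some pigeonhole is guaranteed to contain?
Pigeonhole: ⌈11/6⌉ = 2.

Answer: 2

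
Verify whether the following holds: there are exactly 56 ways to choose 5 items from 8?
True

C(8,5) = 56.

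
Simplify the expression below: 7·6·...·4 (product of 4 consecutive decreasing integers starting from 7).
This is P(7,4) = 7!/(3)! = 840.

Answer: 840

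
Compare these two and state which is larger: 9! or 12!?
12!
9!=362,880, 12!=479,001,600. 12! > 9!.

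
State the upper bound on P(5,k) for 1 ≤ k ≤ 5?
120
P(5,k) increases in k, so maximum at k = 5: 5! = 120.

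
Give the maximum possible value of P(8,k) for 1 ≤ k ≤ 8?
40,320

Working:
P(8,k) increases in k, so maximum at k = 8: 8! = 40,320.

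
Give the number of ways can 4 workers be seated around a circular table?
6

Explanation: Circular arrangements: (4-1)! = 6.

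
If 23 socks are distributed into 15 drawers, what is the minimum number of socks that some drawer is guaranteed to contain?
2

Pigeonhole: ⌈23/15⌉ = 2.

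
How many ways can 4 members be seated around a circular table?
Circular arrangements: (4-1)! = 6.

Answer: 6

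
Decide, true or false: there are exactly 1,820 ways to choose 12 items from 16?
True
C(16,12) = 1,820.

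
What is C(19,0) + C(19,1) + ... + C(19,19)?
524,288

Explanation: Sum of binomial coefficients = 2^19 = 524,288.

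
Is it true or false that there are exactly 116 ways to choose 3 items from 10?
False
C(10,3) = 120 ≠ 116.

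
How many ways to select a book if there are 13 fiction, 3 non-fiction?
16

Working:
By the addition principle: 13 + 3 = 16.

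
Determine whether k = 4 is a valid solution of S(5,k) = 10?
Yes

Explanation: S(5,4) = 4·S(4,4) + S(4,3) = 4·1 + 6 = 10, which equals 10.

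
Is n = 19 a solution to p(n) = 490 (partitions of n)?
Pentagonal recurrence p(n) = p(n−1) + p(n−2) − p(n−5) − p(n−7) + …: p(19) = p(18) + p(17) − p(14) − p(12) + p(7) + p(4) = 385 + 297 − 135 − 77 + 15 + 5 = 490, which equals 490.
Final answer: Yes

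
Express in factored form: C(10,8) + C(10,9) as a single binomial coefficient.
C(11,9)

Explanation: By Pascal's identity: C(10,8) + C(10,9) = C(11,9) = 55.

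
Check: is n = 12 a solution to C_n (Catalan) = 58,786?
No

Working:
C_12 = C(24,12)/(12+1) = 2,704,156/13 = 208,012, which does not equal 58,786.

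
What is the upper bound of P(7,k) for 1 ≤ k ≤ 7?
P(7,k) increases in k, so maximum at k = 7: 7! = 5,040.
Final answer: 5,040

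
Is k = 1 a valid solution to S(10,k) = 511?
No

Solution: S(10,1) = 1·S(9,1) + S(9,0) = 1·1 + 0 = 1, which does not equal 511.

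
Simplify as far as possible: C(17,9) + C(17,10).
43,758

Working:
By Pascal's identity: C(18,10) = 43,758.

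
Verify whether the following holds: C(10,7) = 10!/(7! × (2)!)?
False

The correct denominator is 7!×3!, giving C(10,7) = 120; the stated RHS is 10!/(7!×2!) = 360 ≠ 120, so the statement does not hold.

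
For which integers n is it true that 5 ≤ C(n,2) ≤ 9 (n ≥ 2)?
4

Reasoning: C(3,2)=3; C(4,2)=6; C(5,2)=10. So valid n = 4.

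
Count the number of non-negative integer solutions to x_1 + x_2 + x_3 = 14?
120

Reasoning: C(14+3-1, 3-1) = 120.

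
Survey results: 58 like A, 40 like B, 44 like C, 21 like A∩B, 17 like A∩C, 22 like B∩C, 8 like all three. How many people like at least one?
90

Solution: |A∪B∪C| = 58+40+44-21-17-22+8 = 90.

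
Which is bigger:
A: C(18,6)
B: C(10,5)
A=C(18,6)=18,564, B=C(10,5)=252.
Final answer: A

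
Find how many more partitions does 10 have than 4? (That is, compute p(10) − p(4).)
37
Pentagonal recurrence p(n) = p(n−1) + p(n−2) − p(n−5) − p(n−7) + …: p(10) = p(9) + p(8) − p(5) − p(3) = 30 + 22 − 7 − 3 = 42.
p(4) = p(3) + p(2) = 3 + 2 = 5.
Difference = 42 − 5 = 37.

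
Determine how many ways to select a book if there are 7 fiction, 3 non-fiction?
10

Explanation: By the addition principle: 7 + 3 = 10.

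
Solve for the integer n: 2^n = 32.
2^5 = 32, so n = 5.
Final answer: 5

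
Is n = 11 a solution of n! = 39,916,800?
11! = 11·10! = 11·3,628,800 = 39,916,800, which equals 39,916,800.
Final answer: Yes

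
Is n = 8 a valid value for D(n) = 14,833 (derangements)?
Yes

Working:
D(8) = (8-1)·[D(7) + D(6)] = 7·[1,854 + 265] = 14,833, which equals 14,833.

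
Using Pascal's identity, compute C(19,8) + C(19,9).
C(19,8) + C(19,9) = C(20,9) = 167,960.
Final answer: 167,960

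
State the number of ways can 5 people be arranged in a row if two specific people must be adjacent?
48

Explanation: Treat pair as unit: (5-1)! arrangements × 2 internal orders = 48.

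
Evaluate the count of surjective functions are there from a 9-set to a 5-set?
834,120

Onto functions = 5! × S(9,5)
First compute S(9,5) via recurrence:
Using the Stirling recurrence: S(n,k) = k·S(n-1,k) + S(n-1,k-1)
S(9,5) = 5·S(8,5) + S(8,4)
         = 5·1050 + 1701
         = 5250 + 1701
         = 6,951
Then: 120 × 6951 = 834,120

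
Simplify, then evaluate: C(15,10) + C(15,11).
4,368

Solution: By Pascal's identity: C(16,11) = 4,368.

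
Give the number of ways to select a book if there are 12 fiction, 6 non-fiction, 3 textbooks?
21

Working:
By the addition principle: 12 + 6 + 3 = 21.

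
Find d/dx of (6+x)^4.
4(6+x)^3
Using the power rule: d/dx (6+x)^4 = 4(6+x)^{3}.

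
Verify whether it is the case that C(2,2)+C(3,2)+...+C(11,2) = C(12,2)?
False

Hockey stick identity gives Σ = C(12,3) = 220; RHS C(12,2) = 66.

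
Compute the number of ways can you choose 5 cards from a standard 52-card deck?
C(52,5) = 2,598,960.

Answer: 2,598,960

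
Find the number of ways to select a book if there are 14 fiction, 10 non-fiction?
24
By the addition principle: 14 + 10 = 24.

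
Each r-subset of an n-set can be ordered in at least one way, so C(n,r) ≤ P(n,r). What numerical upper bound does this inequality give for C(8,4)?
1,680

P(8,4) = 8·7·6·5 = 1,680, so C(8,4) ≤ 1,680. (The bound is loose by a factor of 4! = 24: C(8,4) = 1,680/24 = 70.)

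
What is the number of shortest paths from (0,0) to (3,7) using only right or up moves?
120

Choose 3 rights from 10 moves: C(10,3) = 120.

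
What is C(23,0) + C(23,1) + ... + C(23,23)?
8,388,608

Working:
Sum of binomial coefficients = 2^23 = 8,388,608.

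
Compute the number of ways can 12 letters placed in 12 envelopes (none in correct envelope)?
176,214,841
Using D(n) = (n-1)[D(n-1) + D(n-2)]:
D(12) = (12-1) × [D(11) + D(10)]
      = 11 × [14684570 + 1334961]
      = 11 × 16019531
      = 176,214,841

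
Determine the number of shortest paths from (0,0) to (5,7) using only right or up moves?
Choose 5 rights from 12 moves: C(12,5) = 792.

Answer: 792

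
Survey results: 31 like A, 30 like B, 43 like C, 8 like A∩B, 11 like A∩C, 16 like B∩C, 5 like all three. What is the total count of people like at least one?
74

Reasoning: |A∪B∪C| = 31+30+43-8-11-16+5 = 74.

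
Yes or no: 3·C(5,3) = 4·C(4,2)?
No

Solution: Absorption identity k·C(n,k) = n·C(n-1,k-1). LHS = 3·10 = 30; RHS = 4·6 = 24.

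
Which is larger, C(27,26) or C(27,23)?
C(27,23)

Explanation: C(27,26)=27, C(27,23)=17,550.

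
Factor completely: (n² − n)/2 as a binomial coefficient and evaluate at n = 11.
(n² − n)/2 = n(n−1)/2 = C(n,2). At n = 11: C(11,2) = 55.

Answer: C(n,2); C(11,2) = 55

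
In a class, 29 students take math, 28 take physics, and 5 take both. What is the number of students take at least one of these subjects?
52

Working:
|A∪B| = |A|+|B|-|A∩B| = 29+28-5 = 52.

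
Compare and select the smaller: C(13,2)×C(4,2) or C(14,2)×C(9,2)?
C(13,2)×C(4,2)

Working:
C(13,2)×C(4,2)=468, C(14,2)×C(9,2)=3,276.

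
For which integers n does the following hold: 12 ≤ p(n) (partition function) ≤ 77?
7, 8, 9, 10, 11, 12

Tabulating p(n) via p(n) = p(n−1) + p(n−2) − p(n−5) − p(n−7) + …: p(6)=11; p(7)=15; p(8)=22; p(9)=30; p(10)=42; p(11)=56; p(12)=77; p(13)=101. So valid n = 7, 8, 9, 10, 11, 12.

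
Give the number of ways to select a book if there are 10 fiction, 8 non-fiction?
18

By the addition principle: 10 + 8 = 18.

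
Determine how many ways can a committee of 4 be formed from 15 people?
1,365

C(15,4) = 15! / (4! × (15-4)!)
         = 15! / (4! × 11!)
         = 1,365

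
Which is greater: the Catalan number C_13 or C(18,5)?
C_13 = C(26,13)/(13+1) = 10,400,600/14 = 742,900; C(18,5) = 8,568.

Answer: C_13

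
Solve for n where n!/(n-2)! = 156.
n!/(n-2)! = n×(n-1), a product of 2 consecutive integers ≈ (n−0.5)^2. 156^(1/2) + 0.5 ≈ 13.0; check n = 13: 13×12 = 156 ✓. So n = 13.

Answer: 13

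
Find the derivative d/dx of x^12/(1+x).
Quotient rule: [12x^{11}(1+x) - x^12]/(1+x)².

Answer: (12x^11(1+x) - x^12)/(1+x)²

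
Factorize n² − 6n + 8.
(n − 2)(n − 4)

Explanation: Seek roots whose sum is 6 and product is 8: (2, 4). So n² − 6n + 8 = (n − 2)(n − 4).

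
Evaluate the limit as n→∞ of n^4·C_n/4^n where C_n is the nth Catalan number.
C_n ~ 4^n/(n^(3/2)√π), so n^4·C_n/4^n ~ n^(4 − 3/2)/√π → ∞.

Answer: ∞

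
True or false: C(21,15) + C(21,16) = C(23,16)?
False

Pascal's identity gives C(22,16) = 74,613, whereas C(23,16) = 245,157.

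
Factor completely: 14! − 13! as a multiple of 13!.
13 × 13! = 80,951,270,400

14! − 13! = 14·13! − 13! = (14 − 1)·13! = 13 × 13! = 80,951,270,400.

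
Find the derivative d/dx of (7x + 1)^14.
98(7x + 1)^13

Explanation: Chain rule: 14(7x+1)^{13} × 7 = 98(7x+1)^{13}.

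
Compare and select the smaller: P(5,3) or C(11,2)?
P(5,3)=60, C(11,2)=55.

Answer: C(11,2)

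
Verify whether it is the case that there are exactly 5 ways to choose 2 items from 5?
False

C(5,2) = 10 ≠ 5.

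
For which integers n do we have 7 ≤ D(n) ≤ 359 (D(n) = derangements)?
4, 5, 6

Working:
Using D(n) = (n−1)[D(n−1) + D(n−2)] with D(1)=0, D(2)=1: D(3)=2; D(4)=9; D(5)=44; D(6)=265; D(7)=1,854. So valid n = 4, 5, 6.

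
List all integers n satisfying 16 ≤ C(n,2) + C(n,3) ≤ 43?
5, 6

Explanation: C(4,2)+C(4,3)=10; C(5,2)+C(5,3)=20; C(6,2)+C(6,3)=35; C(7,2)+C(7,3)=56. So valid n = 5, 6.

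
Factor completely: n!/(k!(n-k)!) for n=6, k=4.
This is the binomial coefficient C(6,4) = 15.

Answer: C(6,4) = 15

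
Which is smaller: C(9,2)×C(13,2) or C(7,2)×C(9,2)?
C(9,2)×C(13,2)=2,808, C(7,2)×C(9,2)=756.

Answer: C(7,2)×C(9,2)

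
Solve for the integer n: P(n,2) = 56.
P(n,2) = n(n−1) is increasing in n; n(n−1) ≈ (n−0.5)^2 = 56 gives n ≈ 8.0. Check: P(6,2) = 30, P(7,2) = 42, P(8,2) = 56 ✓. So n = 8.
Final answer: 8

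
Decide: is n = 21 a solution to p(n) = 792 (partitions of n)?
Pentagonal recurrence p(n) = p(n−1) + p(n−2) − p(n−5) − p(n−7) + …: p(21) = p(20) + p(19) − p(16) − p(14) + p(9) + p(6) = 627 + 490 − 231 − 135 + 30 + 11 = 792, which equals 792.

Answer: Yes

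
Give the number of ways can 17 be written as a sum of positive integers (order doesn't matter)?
297

Pentagonal recurrence p(n) = p(n−1) + p(n−2) − p(n−5) − p(n−7) + …: p(17) = p(16) + p(15) − p(12) − p(10) + p(5) + p(2) = 231 + 176 − 77 − 42 + 7 + 2 = 297.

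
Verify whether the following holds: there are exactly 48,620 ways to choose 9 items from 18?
C(18,9) = 48,620.

Answer: True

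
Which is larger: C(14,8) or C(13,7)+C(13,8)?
By Pascal's identity: C(14,8) = C(13,7)+C(13,8) = 3,003. Equal.

Answer: Equal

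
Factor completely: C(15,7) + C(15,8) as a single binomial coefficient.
C(16,8)

By Pascal's identity: C(15,7) + C(15,8) = C(16,8) = 12,870.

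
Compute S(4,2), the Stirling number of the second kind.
7

Working:
Using the Stirling recurrence: S(n,k) = k·S(n-1,k) + S(n-1,k-1)
S(4,2) = 2·S(3,2) + S(3,1)
         = 2·3 + 1
         = 6 + 1
         = 7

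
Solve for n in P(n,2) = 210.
15

Solution: P(n,2) = n(n−1) is increasing in n; n(n−1) ≈ (n−0.5)^2 = 210 gives n ≈ 15.0. Check: P(13,2) = 156, P(14,2) = 182, P(15,2) = 210 ✓. So n = 15.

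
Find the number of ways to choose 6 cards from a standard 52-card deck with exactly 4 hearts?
13 hearts and 39 non-hearts: C(13,4) × C(39,2) = 715 × 741 = 529,815.

Answer: 529,815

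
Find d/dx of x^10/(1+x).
(10x^9(1+x) - x^10)/(1+x)²

Reasoning: Quotient rule: [10x^{9}(1+x) - x^10]/(1+x)².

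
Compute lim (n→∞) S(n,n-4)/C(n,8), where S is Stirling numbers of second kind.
105

Reasoning: The leading term of S(n,n-4) as a polynomial in n is (7)!!·C(n,8), so the ratio → (7)!! = 105.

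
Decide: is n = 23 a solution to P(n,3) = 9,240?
P(23,3) = 23·22·21 = 10,626, which does not equal 9,240.
Final answer: No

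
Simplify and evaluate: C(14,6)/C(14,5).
3/2
C(n,k+1)/C(n,k) = (n−k)/(k+1). Here (14−5)/(5+1) = 9/6 = 3/2.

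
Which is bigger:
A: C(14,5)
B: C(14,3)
A

Reasoning: A=C(14,5)=2,002, B=C(14,3)=364.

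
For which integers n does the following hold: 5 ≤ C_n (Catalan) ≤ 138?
3, 4, 5, 6
C_2=2; C_3=5; C_4=14; C_5=42; C_6=132; C_7=429. So valid n = 3, 4, 5, 6.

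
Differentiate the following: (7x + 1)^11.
77(7x + 1)^10

Explanation: Chain rule: 11(7x+1)^{10} × 7 = 77(7x+1)^{10}.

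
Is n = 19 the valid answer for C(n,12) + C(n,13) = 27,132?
No

C(19,12) + C(19,13) = 50,388 + 27,132 = 77,520, which does not equal 27,132.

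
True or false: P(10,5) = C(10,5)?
False

Reasoning: P(10,5) = 30,240 and C(10,5) = 252; P(n,r) = r! × C(n,r) so P > C whenever r ≥ 2.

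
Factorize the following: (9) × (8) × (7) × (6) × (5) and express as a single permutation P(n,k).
P(9,5) = 9!/(4)!

Reasoning: Product of 5 consecutive descending integers starting at 9: P(9,5) = 9!/4! = 15,120.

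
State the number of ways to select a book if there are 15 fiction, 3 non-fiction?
18

Explanation: By the addition principle: 15 + 3 = 18.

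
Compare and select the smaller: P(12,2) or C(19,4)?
P(12,2)=132, C(19,4)=3,876.

Answer: P(12,2)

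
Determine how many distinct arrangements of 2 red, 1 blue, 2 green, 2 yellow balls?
630

Multinomial: 7!/(2! × 1! × 2! × 2!) = 630.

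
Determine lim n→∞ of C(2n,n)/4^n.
0

Explanation: C(2n,n) ~ 4^n/√(πn), so C(2n,n)/4^n ~ 1/√(πn) → 0.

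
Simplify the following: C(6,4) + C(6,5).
21

Explanation: By Pascal's identity: C(7,5) = 21.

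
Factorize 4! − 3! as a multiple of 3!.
3 × 3! = 18

4! − 3! = 4·3! − 3! = (4 − 1)·3! = 3 × 3! = 18.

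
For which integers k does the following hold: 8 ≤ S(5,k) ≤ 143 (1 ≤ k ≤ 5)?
2, 3, 4

Working:
S(5,1)=1; S(5,2)=15; S(5,3)=25; S(5,4)=10; S(5,5)=1. So valid k = 2, 3, 4.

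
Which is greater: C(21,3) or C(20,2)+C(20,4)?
C(20,2)+C(20,4)

Reasoning: C(21,3)=1,330; C(20,2)+C(20,4)=190+4,845=5,035.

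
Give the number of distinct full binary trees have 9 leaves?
1,430

Reasoning: Using the Catalan number formula: C_n = C(2n, n) / (n+1)
C_8 = C(16, 8) / (8+1)
     = 12870 / 9
     = 1,430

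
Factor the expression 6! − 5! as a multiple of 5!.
5 × 5! = 600

6! − 5! = 6·5! − 5! = (6 − 1)·5! = 5 × 5! = 600.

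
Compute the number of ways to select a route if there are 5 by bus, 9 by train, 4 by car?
18

Reasoning: By the addition principle: 5 + 9 + 4 = 18.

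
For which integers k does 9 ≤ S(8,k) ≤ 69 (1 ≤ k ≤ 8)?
7

Working:
S(8,1)=1; S(8,2)=127; S(8,3)=966; S(8,4)=1,701; S(8,5)=1,050; S(8,6)=266; S(8,7)=28; S(8,8)=1. So valid k = 7.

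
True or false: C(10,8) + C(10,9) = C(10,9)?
False

Reasoning: Pascal's identity gives C(11,9) = 55, whereas C(10,9) = 10.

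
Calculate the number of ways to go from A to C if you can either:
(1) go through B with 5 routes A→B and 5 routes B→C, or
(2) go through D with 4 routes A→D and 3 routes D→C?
37

Solution: Route via B: 5×5=25. Route via D: 4×3=12. Total: 37.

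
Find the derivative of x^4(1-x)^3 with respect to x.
4x^3(1-x)^3 - 3x^4(1-x)^2
Product rule: 4x^{3}(1-x)^{3} + x^4·(-3)(1-x)^{2}.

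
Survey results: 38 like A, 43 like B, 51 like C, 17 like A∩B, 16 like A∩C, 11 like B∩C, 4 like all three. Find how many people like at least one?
92

Solution: |A∪B∪C| = 38+43+51-17-16-11+4 = 92.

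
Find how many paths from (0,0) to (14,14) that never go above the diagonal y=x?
2,674,440

Solution: Counted by the Catalan number C_14: C_14 = C(28,14)/(14+1) = 40,116,600/15 = 2,674,440.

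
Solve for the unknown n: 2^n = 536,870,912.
29

Solution: 536,870,912 = 1,024 × 1,024 × 512 = 2^10 × 2^10 × 2^9 = 2^29, so n = 29.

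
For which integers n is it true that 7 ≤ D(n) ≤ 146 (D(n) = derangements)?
Using D(n) = (n−1)[D(n−1) + D(n−2)] with D(1)=0, D(2)=1: D(3)=2; D(4)=9; D(5)=44; D(6)=265. So valid n = 4, 5.

Answer: 4, 5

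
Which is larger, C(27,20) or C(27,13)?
C(27,13)

Working:
C(27,20)=888,030, C(27,13)=20,058,300.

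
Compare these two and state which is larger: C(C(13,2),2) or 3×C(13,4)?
C(C(13,2),2)=3,003, 3×C(13,4)=2,145.
Final answer: C(C(13,2),2)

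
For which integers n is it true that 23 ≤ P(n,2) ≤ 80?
P(5,2)=20; P(6,2)=30; P(7,2)=42; P(8,2)=56; P(9,2)=72; P(10,2)=90. So valid n = 6, 7, 8, 9.

Answer: 6, 7, 8, 9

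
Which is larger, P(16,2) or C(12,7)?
C(12,7)
P(16,2)=240, C(12,7)=792.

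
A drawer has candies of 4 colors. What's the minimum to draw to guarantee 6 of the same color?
21
Worst case: 5 of each = 20. One more: 21.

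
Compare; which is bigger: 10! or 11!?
11!

Reasoning: 10!=3,628,800, 11!=39,916,800. 11! > 10!.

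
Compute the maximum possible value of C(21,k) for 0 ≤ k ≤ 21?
352,716

Solution: Maximum at k = 10 or k = 11: C(21,10) = 352,716.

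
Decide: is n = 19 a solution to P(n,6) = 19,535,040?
P(19,6) = 19·18·17·16·15·14 = 19,535,040, which equals 19,535,040.

Answer: Yes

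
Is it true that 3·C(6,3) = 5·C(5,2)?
Absorption identity k·C(n,k) = n·C(n-1,k-1). LHS = 3·20 = 60; RHS = 5·10 = 50.

Answer: False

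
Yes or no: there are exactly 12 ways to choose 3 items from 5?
C(5,3) = 10 ≠ 12.
Final answer: No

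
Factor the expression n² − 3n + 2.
(n − 1)(n − 2)

Solution: Seek roots whose sum is 3 and product is 2: (1, 2). So n² − 3n + 2 = (n − 1)(n − 2).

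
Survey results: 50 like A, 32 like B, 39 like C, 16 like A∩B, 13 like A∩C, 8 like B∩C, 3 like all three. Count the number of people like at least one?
87

Explanation: |A∪B∪C| = 50+32+39-16-13-8+3 = 87.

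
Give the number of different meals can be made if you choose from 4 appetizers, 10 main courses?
40

Solution: By the multiplication principle: 4 × 10 = 40.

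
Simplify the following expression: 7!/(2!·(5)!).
21

Working:
This is C(7,2) = 21.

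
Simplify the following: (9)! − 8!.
(9)! − 8! = (9)·8! − 8! = (9−1)·8! = 8·8! = 322,560.
Final answer: 322,560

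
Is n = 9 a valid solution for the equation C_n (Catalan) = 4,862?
Yes
C_9 = C(18,9)/(9+1) = 48,620/10 = 4,862, which equals 4,862.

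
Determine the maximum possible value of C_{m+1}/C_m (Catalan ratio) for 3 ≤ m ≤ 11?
46/13

Explanation: C_{m+1}/C_m = 2(2m+1)/(m+2), which increases with m. Maximum at m = 11: 2·23/13 = 46/13.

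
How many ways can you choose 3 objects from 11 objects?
165

Reasoning: C(11,3) = 11! / (3! × (11-3)!)
         = 11! / (3! × 8!)
         = 165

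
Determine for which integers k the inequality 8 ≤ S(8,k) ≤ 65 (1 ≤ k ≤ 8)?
7

Working:
S(8,1)=1; S(8,2)=127; S(8,3)=966; S(8,4)=1,701; S(8,5)=1,050; S(8,6)=266; S(8,7)=28; S(8,8)=1. So valid k = 7.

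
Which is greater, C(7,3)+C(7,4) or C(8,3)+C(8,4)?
C(8,3)+C(8,4)

Explanation: First=70, Second=126.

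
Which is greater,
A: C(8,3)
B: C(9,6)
B

Explanation: A=C(8,3)=56, B=C(9,6)=84.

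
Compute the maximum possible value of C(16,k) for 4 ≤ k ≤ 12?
12,870

Solution: C(16,k) is maximised at the centre of the row: C(16,8) = 12,870.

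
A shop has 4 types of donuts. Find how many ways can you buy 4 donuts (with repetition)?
35

Working:
Stars and bars: C(4+4-1, 4) = C(7, 4) = 35.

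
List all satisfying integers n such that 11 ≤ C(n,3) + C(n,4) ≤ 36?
C(4,3)+C(4,4)=5; C(5,3)+C(5,4)=15; C(6,3)+C(6,4)=35; C(7,3)+C(7,4)=70. So valid n = 5, 6.

Answer: 5, 6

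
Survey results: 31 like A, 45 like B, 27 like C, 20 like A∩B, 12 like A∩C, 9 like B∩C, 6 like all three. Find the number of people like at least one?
68

Reasoning: |A∪B∪C| = 31+45+27-20-12-9+6 = 68.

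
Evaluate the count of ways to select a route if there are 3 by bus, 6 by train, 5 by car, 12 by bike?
26

Solution: By the addition principle: 3 + 6 + 5 + 12 = 26.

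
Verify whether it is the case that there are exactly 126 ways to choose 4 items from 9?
True

Solution: C(9,4) = 126.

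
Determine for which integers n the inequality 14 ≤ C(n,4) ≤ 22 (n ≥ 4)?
6

Solution: C(5,4)=5; C(6,4)=15; C(7,4)=35. So valid n = 6.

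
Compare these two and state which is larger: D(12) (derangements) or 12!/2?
12!/2
D(12) = (12-1)·[D(11) + D(10)] = 11·[14,684,570 + 1,334,961] = 176,214,841; 12!/2 = 479,001,600/2 = 239,500,800.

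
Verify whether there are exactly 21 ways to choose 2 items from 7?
C(7,2) = 21.

Answer: True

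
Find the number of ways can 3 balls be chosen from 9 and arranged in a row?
504
P(9,3) = 9!/(9-3)! = 504.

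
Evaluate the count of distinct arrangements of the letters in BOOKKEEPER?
151,200

Explanation: Word has 10 letters (B=1, O=2, K=2, E=3, P=1, R=1). Arrangements: 10!/Π(k!) = 151,200.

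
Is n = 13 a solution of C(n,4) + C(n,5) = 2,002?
Yes

Reasoning: C(13,4) + C(13,5) = 715 + 1,287 = 2,002, which equals 2,002.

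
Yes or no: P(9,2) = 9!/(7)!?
Yes

Explanation: Permutation formula P(n,k) = n!/(n-k)!: 9!/7! = 362,880/5,040 = 72 = P(9,2). The statement holds.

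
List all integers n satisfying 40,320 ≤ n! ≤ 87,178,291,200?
8, 9, 10, 11, 12, 13, 14

Working:
n! is strictly increasing; 8! = 40,320 and 14! = 87,178,291,200, so valid n = 8, 9, 10, 11, 12, 13, 14.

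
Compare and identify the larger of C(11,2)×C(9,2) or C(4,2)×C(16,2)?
C(11,2)×C(9,2)=1,980, C(4,2)×C(16,2)=720.

Answer: C(11,2)×C(9,2)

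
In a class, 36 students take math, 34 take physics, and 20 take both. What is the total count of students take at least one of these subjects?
|A∪B| = |A|+|B|-|A∩B| = 36+34-20 = 50.
Final answer: 50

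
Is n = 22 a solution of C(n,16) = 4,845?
No

Solution: C(22,16) = 22·21·20·19·18·17·16·15·14·13·12·11·10·9·8·7/16! = 1,561,112,121,913,344,000/20,922,789,888,000 = 74,613, which does not equal 4,845.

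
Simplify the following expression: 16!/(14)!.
240

This equals 16×15 = 240.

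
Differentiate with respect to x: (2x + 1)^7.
14(2x + 1)^6

Solution: Chain rule: 7(2x+1)^{6} × 2 = 14(2x+1)^{6}.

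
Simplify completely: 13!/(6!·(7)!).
1,716

This is C(13,6) = 1,716.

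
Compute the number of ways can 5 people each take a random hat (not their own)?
Using D(n) = (n-1)[D(n-1) + D(n-2)]:
D(5) = (5-1) × [D(4) + D(3)]
      = 4 × [9 + 2]
      = 4 × 11
      = 44

Answer: 44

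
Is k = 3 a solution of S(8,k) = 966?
Yes

Solution: S(8,3) = 3·S(7,3) + S(7,2) = 3·301 + 63 = 966, which equals 966.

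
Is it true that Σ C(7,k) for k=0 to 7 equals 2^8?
False

Reasoning: Binomial theorem: Σ C(7,k) = (1+1)^7 = 2^7 = 128; RHS 2^8 = 256.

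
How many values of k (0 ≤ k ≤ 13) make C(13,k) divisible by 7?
0

Reasoning: Checking C(13,k) mod 7 for k = 0..13: none are divisible by 7. Count = 0.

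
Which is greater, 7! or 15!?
15!

7!=5,040, 15!=1,307,674,368,000. 15! > 7!.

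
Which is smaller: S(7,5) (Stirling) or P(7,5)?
S(7,5)
S(7,5) = 5·S(6,5) + S(6,4) = 5·15 + 65 = 140; P(7,5) = 2,520.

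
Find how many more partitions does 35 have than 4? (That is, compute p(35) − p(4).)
14,878

Working:
Pentagonal recurrence p(n) = p(n−1) + p(n−2) − p(n−5) − p(n−7) + …: p(35) = p(34) + p(33) − p(30) − p(28) + p(23) + p(20) − p(13) − p(9) + p(0) = 12,310 + 10,143 − 5,604 − 3,718 + 1,255 + 627 − 101 − 30 + 1 = 14,883.
p(4) = p(3) + p(2) = 3 + 2 = 5.
Difference = 14,883 − 5 = 14,878.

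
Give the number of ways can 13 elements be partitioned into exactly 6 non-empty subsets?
9,321,312

Solution: This equals S(13,6), the Stirling number of the 2nd kind.
Using the Stirling recurrence: S(n,k) = k·S(n-1,k) + S(n-1,k-1)
S(13,6) = 6·S(12,6) + S(12,5)
         = 6·1323652 + 1379400
         = 7941912 + 1379400
         = 9,321,312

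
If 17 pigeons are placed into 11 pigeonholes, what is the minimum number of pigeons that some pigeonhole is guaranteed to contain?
2

Pigeonhole: ⌈17/11⌉ = 2.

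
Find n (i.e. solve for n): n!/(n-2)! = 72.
9
n!/(n-2)! = n×(n-1), a product of 2 consecutive integers ≈ (n−0.5)^2. 72^(1/2) + 0.5 ≈ 9.0; check n = 9: 9×8 = 72 ✓. So n = 9.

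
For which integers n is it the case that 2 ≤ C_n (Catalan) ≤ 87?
C_1=1; C_2=2; C_3=5; C_4=14; C_5=42; C_6=132. So valid n = 2, 3, 4, 5.

Answer: 2, 3, 4, 5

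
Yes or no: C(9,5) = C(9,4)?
Symmetry C(n,k) = C(n,n-k): C(9,5) = 126 and C(9,4) = 126. Both sides agree, so the statement holds.
Final answer: Yes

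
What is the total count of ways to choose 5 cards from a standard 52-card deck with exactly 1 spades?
1,069,263
13 spades and 39 non-spades: C(13,1) × C(39,4) = 13 × 82251 = 1,069,263.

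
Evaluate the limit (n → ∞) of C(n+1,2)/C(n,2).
Both numerator and denominator grow as n^2/2! for large n, so the ratio → 1.

Answer: 1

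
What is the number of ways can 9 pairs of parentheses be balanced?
4,862

Explanation: Using the Catalan number formula: C_n = C(2n, n) / (n+1)
C_9 = C(18, 9) / (9+1)
     = 48620 / 10
     = 4,862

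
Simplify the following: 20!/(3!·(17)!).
1,140

Solution: This is C(20,3) = 1,140.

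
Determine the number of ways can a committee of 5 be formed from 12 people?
792

Working:
C(12,5) = 12! / (5! × (12-5)!)
         = 12! / (5! × 7!)
         = 792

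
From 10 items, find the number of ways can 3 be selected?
120
C(10,3) = 10! / (3! × (10-3)!)
         = 10! / (3! × 7!)
         = 120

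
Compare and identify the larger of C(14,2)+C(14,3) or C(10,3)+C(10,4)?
C(14,2)+C(14,3)

Solution: First=455, Second=330.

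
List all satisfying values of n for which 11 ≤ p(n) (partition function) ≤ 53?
6, 7, 8, 9, 10

Working:
Tabulating p(n) via p(n) = p(n−1) + p(n−2) − p(n−5) − p(n−7) + …: p(5)=7; p(6)=11; p(7)=15; p(8)=22; p(9)=30; p(10)=42; p(11)=56. So valid n = 6, 7, 8, 9, 10.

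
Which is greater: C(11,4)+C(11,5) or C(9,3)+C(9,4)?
C(11,4)+C(11,5)
First=792, Second=210.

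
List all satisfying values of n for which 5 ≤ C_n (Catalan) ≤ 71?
C_2=2; C_3=5; C_4=14; C_5=42; C_6=132. So valid n = 3, 4, 5.
Final answer: 3, 4, 5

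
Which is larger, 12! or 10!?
12!

Solution: 12!=479,001,600, 10!=3,628,800. 12! > 10!.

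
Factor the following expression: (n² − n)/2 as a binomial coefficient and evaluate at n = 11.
(n² − n)/2 = n(n−1)/2 = C(n,2). At n = 11: C(11,2) = 55.
Final answer: C(n,2); C(11,2) = 55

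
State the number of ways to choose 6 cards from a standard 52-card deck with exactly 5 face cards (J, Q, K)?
12 face cards and 40 non-face cards: C(12,5) × C(40,1) = 792 × 40 = 31,680.

Answer: 31,680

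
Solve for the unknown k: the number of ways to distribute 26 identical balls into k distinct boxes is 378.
3

Reasoning: Stars and bars: the count is C(26+k−1, k−1), increasing in k. k=2: C(27,1) = 27, k=3: C(28,2) = 378 ✓. So k = 3.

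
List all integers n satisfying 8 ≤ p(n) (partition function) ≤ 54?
6, 7, 8, 9, 10

Explanation: Tabulating p(n) via p(n) = p(n−1) + p(n−2) − p(n−5) − p(n−7) + …: p(5)=7; p(6)=11; p(7)=15; p(8)=22; p(9)=30; p(10)=42; p(11)=56. So valid n = 6, 7, 8, 9, 10.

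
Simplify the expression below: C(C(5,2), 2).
45

Solution: C(5,2) = 10, then C(10, 2) = 45.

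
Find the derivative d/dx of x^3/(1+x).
(3x^2(1+x) - x^3)/(1+x)²

Quotient rule: [3x^{2}(1+x) - x^3]/(1+x)².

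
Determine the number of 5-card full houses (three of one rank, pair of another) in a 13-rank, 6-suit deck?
46,800

Triple rank: 13. Triple suits: C(6,3)=20. Pair rank: 12. Pair suits: C(6,2)=15. Total: 46,800.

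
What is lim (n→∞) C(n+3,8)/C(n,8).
Both numerator and denominator grow as n^8/8! for large n, so the ratio → 1.

Answer: 1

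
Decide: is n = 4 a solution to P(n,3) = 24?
Yes

Reasoning: P(4,3) = 4·3·2 = 24, which equals 24.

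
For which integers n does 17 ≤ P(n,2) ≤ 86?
5, 6, 7, 8, 9

Solution: P(4,2)=12; P(5,2)=20; P(6,2)=30; P(7,2)=42; P(8,2)=56; P(9,2)=72; P(10,2)=90. So valid n = 5, 6, 7, 8, 9.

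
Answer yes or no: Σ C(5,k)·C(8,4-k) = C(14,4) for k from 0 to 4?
No

Working:
Vandermonde's identity gives C(13,4) = 715; RHS C(14,4) = 1,001.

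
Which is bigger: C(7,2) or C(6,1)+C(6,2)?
By Pascal's identity: C(7,2) = C(6,1)+C(6,2) = 21. Equal.

Answer: Equal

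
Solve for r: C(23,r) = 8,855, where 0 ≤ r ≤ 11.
4

Explanation: C(23,r) is increasing for 0 ≤ r ≤ 11. Stepping up (C(23,r+1) = C(23,r)·(23−r)/(r+1)): C(23,1) = 23, C(23,2) = 253, C(23,3) = 1,771, C(23,4) = 8,855 ✓. So r = 4.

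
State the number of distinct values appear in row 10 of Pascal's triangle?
6

Working:
Row 10 has entries C(10,0)..C(10,10); by symmetry C(10,k)=C(10,10-k), giving 6 distinct values.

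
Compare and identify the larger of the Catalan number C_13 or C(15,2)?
C_13

Reasoning: C_13 = C(26,13)/(13+1) = 10,400,600/14 = 742,900; C(15,2) = 105.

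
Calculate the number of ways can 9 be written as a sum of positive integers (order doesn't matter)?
30

Reasoning: Pentagonal recurrence p(n) = p(n−1) + p(n−2) − p(n−5) − p(n−7) + …: p(9) = p(8) + p(7) − p(4) − p(2) = 22 + 15 − 5 − 2 = 30.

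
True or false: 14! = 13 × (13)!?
False

Solution: 14! = 14 × 13! = 87,178,291,200, but 13 × 13! = 80,951,270,400.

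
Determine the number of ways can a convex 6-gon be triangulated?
Using the Catalan number formula: C_n = C(2n, n) / (n+1)
C_4 = C(8, 4) / (4+1)
     = 70 / 5
     = 14
Final answer: 14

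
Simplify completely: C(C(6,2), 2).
C(6,2) = 15, then C(15, 2) = 105.

Answer: 105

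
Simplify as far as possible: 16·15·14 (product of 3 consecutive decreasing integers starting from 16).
3,360
This is P(16,3) = 16!/(13)! = 3,360.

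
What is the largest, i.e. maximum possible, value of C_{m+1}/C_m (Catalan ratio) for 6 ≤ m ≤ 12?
25/7

Explanation: C_{m+1}/C_m = 2(2m+1)/(m+2), which increases with m. Maximum at m = 12: 2·25/14 = 25/7.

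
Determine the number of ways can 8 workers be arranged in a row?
40,320

Explanation: Arrangements of 8 distinct objects: 8! = 40,320.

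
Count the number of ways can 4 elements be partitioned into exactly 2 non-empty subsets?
7
This equals S(4,2), the Stirling number of the 2nd kind.
Using the Stirling recurrence: S(n,k) = k·S(n-1,k) + S(n-1,k-1)
S(4,2) = 2·S(3,2) + S(3,1)
         = 2·3 + 1
         = 6 + 1
         = 7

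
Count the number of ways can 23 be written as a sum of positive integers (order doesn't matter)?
Pentagonal recurrence p(n) = p(n−1) + p(n−2) − p(n−5) − p(n−7) + …: p(23) = p(22) + p(21) − p(18) − p(16) + p(11) + p(8) − p(1) = 1,002 + 792 − 385 − 231 + 56 + 22 − 1 = 1,255.
Final answer: 1,255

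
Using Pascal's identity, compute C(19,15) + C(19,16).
4,845

Reasoning: C(19,15) + C(19,16) = C(20,16) = 4,845.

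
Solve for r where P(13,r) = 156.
2

P(13,r) = 13·12·…·(13−r+1), a product of r factors. Multiplying down from 13: 13 = 13; 13·12 = 156 ✓ (2 factors). So r = 2.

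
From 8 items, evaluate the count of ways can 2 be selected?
28

Working:
C(8,2) = 8! / (2! × (8-2)!)
         = 8! / (2! × 6!)
         = 28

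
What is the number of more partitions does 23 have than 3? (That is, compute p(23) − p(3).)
1,252

Explanation: Pentagonal recurrence p(n) = p(n−1) + p(n−2) − p(n−5) − p(n−7) + …: p(23) = p(22) + p(21) − p(18) − p(16) + p(11) + p(8) − p(1) = 1,002 + 792 − 385 − 231 + 56 + 22 − 1 = 1,255.
p(3) = p(2) + p(1) = 2 + 1 = 3.
Difference = 1,255 − 3 = 1,252.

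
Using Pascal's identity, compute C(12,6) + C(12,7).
1,716

C(12,6) + C(12,7) = C(13,7) = 1,716.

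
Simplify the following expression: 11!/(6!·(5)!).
462

Solution: This is C(11,6) = 462.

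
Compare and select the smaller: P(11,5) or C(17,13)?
C(17,13)

P(11,5)=55,440, C(17,13)=2,380.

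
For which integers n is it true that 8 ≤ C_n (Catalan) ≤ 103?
4, 5

C_3=5; C_4=14; C_5=42; C_6=132. So valid n = 4, 5.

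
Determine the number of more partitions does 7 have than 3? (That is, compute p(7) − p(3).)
12
Pentagonal recurrence p(n) = p(n−1) + p(n−2) − p(n−5) − p(n−7) + …: p(7) = p(6) + p(5) − p(2) − p(0) = 11 + 7 − 2 − 1 = 15.
p(3) = p(2) + p(1) = 2 + 1 = 3.
Difference = 15 − 3 = 12.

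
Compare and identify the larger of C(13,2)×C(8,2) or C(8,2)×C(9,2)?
C(13,2)×C(8,2)=2,184, C(8,2)×C(9,2)=1,008.

Answer: C(13,2)×C(8,2)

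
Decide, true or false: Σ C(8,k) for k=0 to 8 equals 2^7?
False

Binomial theorem: Σ C(8,k) = (1+1)^8 = 2^8 = 256; RHS 2^7 = 128.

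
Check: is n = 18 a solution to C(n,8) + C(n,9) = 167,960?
No

Solution: C(18,8) + C(18,9) = 43,758 + 48,620 = 92,378, which does not equal 167,960.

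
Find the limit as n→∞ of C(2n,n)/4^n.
0

Explanation: C(2n,n) ~ 4^n/√(πn), so C(2n,n)/4^n ~ 1/√(πn) → 0.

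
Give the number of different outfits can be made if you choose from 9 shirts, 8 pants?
72
By the multiplication principle: 9 × 8 = 72.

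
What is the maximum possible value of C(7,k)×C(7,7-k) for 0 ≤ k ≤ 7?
1,225

Explanation: C(7,k)·C(7,7-k) = C(7,k)², maximised at the centre k = 3: C(7,3)² = 1,225.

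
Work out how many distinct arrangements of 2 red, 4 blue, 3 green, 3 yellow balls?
277,200

Explanation: Multinomial: 12!/(2! × 4! × 3! × 3!) = 277,200.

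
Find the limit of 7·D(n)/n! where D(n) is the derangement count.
D(n)/n! → 1/e, so 7·D(n)/n! → 7/e.
Final answer: 7/e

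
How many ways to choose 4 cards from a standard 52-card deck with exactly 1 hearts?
118,807

13 hearts and 39 non-hearts: C(13,1) × C(39,3) = 13 × 9139 = 118,807.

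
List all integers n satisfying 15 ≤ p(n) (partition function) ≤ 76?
7, 8, 9, 10, 11

Tabulating p(n) via p(n) = p(n−1) + p(n−2) − p(n−5) − p(n−7) + …: p(6)=11; p(7)=15; p(8)=22; p(9)=30; p(10)=42; p(11)=56; p(12)=77. So valid n = 7, 8, 9, 10, 11.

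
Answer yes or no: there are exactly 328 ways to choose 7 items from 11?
C(11,7) = 330 ≠ 328.
Final answer: No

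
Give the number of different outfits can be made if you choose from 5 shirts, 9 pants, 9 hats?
By the multiplication principle: 5 × 9 × 9 = 405.

Answer: 405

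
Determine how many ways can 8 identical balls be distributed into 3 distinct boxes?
45

Explanation: C(8+3-1, 3-1) = C(10, 2) = 45.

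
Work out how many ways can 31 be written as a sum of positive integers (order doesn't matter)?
6,842

Pentagonal recurrence p(n) = p(n−1) + p(n−2) − p(n−5) − p(n−7) + …: p(31) = p(30) + p(29) − p(26) − p(24) + p(19) + p(16) − p(9) − p(5) = 5,604 + 4,565 − 2,436 − 1,575 + 490 + 231 − 30 − 7 = 6,842.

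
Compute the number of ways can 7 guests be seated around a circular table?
720

Circular arrangements: (7-1)! = 720.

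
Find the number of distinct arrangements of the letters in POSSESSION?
Word has 10 letters (P=1, O=2, S=4, E=1, I=1, N=1). Arrangements: 10!/Π(k!) = 75,600.
Final answer: 75,600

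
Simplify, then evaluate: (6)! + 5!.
840
(6)! + 5! = (6)·5! + 5! = (6+1)·5! = 7·5! = 840.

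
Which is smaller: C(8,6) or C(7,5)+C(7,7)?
C(8,6)=28; C(7,5)+C(7,7)=21+1=22.

Answer: C(7,5)+C(7,7)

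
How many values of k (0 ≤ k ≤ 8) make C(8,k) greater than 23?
Row 8 is unimodal and symmetric about k=8/2. C(8,1)=8 ≤ 23; C(8,2)=28 > 23; by symmetry C(8,k) > 23 for k = 2..6. That's 6 - 2 + 1 = 5 values.
Final answer: 5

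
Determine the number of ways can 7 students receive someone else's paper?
1,854

Explanation: Using D(n) = (n-1)[D(n-1) + D(n-2)]:
D(7) = (7-1) × [D(6) + D(5)]
      = 6 × [265 + 44]
      = 6 × 309
      = 1,854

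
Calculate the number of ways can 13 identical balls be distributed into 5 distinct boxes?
C(13+5-1, 5-1) = C(17, 4) = 2,380.
Final answer: 2,380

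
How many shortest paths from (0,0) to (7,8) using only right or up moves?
6,435

Solution: Choose 7 rights from 15 moves: C(15,7) = 6,435.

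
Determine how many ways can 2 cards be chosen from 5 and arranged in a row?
20

Reasoning: P(5,2) = 5!/(5-2)! = 20.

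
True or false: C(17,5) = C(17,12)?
True

Solution: C(17,5) = C(17,17-5) by the symmetry property; both equal 6,188.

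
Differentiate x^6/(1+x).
Quotient rule: [6x^{5}(1+x) - x^6]/(1+x)².
Final answer: (6x^5(1+x) - x^6)/(1+x)²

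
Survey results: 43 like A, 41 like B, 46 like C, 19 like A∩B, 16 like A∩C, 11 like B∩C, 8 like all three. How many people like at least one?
92

|A∪B∪C| = 43+41+46-19-16-11+8 = 92.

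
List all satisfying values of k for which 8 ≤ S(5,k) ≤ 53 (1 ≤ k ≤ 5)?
S(5,1)=1; S(5,2)=15; S(5,3)=25; S(5,4)=10; S(5,5)=1. So valid k = 2, 3, 4.

Answer: 2, 3, 4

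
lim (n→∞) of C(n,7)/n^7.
C(n,7) ≈ n^7/7! for large n. Limit = 1/7! = 1/5040.
Final answer: 1/5040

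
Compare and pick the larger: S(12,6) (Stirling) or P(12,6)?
S(12,6)

Solution: S(12,6) = 6·S(11,6) + S(11,5) = 6·179,487 + 246,730 = 1,323,652; P(12,6) = 665,280.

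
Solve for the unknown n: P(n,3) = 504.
P(n,3) = n(n−1)(n−2) is increasing in n; n(n−1)(n−2) ≈ (n−1)^3 = 504 gives n ≈ 9.0. Check: P(7,3) = 210, P(8,3) = 336, P(9,3) = 504 ✓. So n = 9.

Answer: 9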